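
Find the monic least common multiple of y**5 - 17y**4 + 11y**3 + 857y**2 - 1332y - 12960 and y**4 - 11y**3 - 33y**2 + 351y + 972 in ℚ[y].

y**6 - 14y**5 - 40y**4 + 890y**3 + 1239y**2 - 16956y - 38880

Euclidean algorithm in ℚ[y]:
  y**5 - 17y**4 + 11y**3 + 857y**2 - 1332y - 12960 = (y - 6)(y**4 - 11y**3 - 33y**2 + 351y + 972) + (-22y**3 + 308y**2 - 198y - 7128)
  y**4 - 11y**3 - 33y**2 + 351y + 972 = (-(1/22)y - 3/22)(-22y**3 + 308y**2 - 198y - 7128) + (0)
Last nonzero remainder: -22y**3 + 308y**2 - 198y - 7128. Dividing through by -22 gives the monic gcd y**3 - 14y**2 + 9y + 324.
Then lcm(f, g) = f·g / gcd(f, g); expanding and making the result monic gives the answer.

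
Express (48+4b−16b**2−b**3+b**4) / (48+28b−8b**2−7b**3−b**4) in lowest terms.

Repeated division with remainder:
  b**4−b**3−16b**2+4b+48 = (−1)(−b**4−7b**3−8b**2+28b+48) + (−8b**3−24b**2+32b+96)
  −b**4−7b**3−8b**2+28b+48 = ((1/8)b+1/2)(−8b**3−24b**2+32b+96) + (0)
Last nonzero remainder: −8b**3−24b**2+32b+96. Dividing through by −8 gives the monic gcd b**3+3b**2−4b−12.
Cancel b**3+3b**2−4b−12 from numerator and denominator to get the reduced form.

(4−b)/(4+b)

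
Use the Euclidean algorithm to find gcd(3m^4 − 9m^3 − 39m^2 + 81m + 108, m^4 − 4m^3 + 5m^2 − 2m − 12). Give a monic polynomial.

m^2 − 2m − 3

By polynomial division,
  3m^4 − 9m^3 − 39m^2 + 81m + 108 = (3)(m^4 − 4m^3 + 5m^2 − 2m − 12) + (3m^3 − 54m^2 + 87m + 144)
  m^4 − 4m^3 + 5m^2 − 2m − 12 = ((1/3)m + 14/3)(3m^3 − 54m^2 + 87m + 144) + (228m^2 − 456m − 684)
  3m^3 − 54m^2 + 87m + 144 = ((1/76)m − 4/19)(228m^2 − 456m − 684) + (0)
Last nonzero remainder: 228m^2 − 456m − 684. Dividing through by 228 gives the monic gcd m^2 − 2m − 3.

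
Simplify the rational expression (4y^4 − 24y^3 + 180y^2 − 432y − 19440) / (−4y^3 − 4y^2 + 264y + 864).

(−y^2 + 3y − 90)/(y + 4)

Euclidean algorithm in ℚ[y]:
  4y^4 − 24y^3 + 180y^2 − 432y − 19440 = (−y + 7)(−4y^3 − 4y^2 + 264y + 864) + (472y^2 − 1416y − 25488)
  −4y^3 − 4y^2 + 264y + 864 = (−(1/118)y − 2/59)(472y^2 − 1416y − 25488) + (0)
Last nonzero remainder: 472y^2 − 1416y − 25488. Dividing through by 472 gives the monic gcd y^2 − 3y − 54.
Cancel y^2 − 3y − 54 from numerator and denominator to get the reduced form.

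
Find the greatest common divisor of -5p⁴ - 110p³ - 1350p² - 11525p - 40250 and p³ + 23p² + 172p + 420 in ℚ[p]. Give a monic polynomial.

p² + 17p + 70

By polynomial division,
  -5p⁴ - 110p³ - 1350p² - 11525p - 40250 = (-5p + 5)(p³ + 23p² + 172p + 420) + (-605p² - 10285p - 42350)
  p³ + 23p² + 172p + 420 = (-(1/605)p - 6/605)(-605p² - 10285p - 42350) + (0)
Last nonzero remainder: -605p² - 10285p - 42350. Dividing through by -605 gives the monic gcd p² + 17p + 70.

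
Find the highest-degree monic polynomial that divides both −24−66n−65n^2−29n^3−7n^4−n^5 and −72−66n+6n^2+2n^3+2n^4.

12+15n+4n^2+n^3

Apply the Euclidean algorithm:
  −n^5−7n^4−29n^3−65n^2−66n−24 = (−(1/2)n−3)(2n^4+2n^3+6n^2−66n−72) + (−20n^3−80n^2−300n−240)
  2n^4+2n^3+6n^2−66n−72 = (−(1/10)n+3/10)(−20n^3−80n^2−300n−240) + (0)
Last nonzero remainder: −20n^3−80n^2−300n−240. Dividing through by −20 gives the monic gcd n^3+4n^2+15n+12.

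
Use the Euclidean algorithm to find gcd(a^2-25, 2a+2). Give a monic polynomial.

1

Apply the Euclidean algorithm:
  a^2-25 = ((1/2)a-1/2)(2a+2) + (-24)
  2a+2 = (-(1/12)a-1/12)(-24) + (0)
The last nonzero remainder is the constant -24, so the polynomials are coprime and gcd = 1.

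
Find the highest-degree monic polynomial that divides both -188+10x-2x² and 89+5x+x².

Euclidean algorithm in ℚ[x]:
  -2x²+10x-188 = (-2)(x²+5x+89) + (20x-10)
  x²+5x+89 = ((1/20)x+11/40)(20x-10) + (367/4)
  20x-10 = ((80/367)x-40/367)(367/4) + (0)
The last nonzero remainder is the constant 367/4, so the polynomials are coprime and gcd = 1.

1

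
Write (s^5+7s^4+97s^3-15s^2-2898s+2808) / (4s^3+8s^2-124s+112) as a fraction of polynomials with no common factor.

(s^3+12s^2+153s+702)/(4s+28)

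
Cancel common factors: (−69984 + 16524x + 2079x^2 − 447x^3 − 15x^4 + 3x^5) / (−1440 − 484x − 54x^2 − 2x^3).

By polynomial division,
  3x^5 − 15x^4 − 447x^3 + 2079x^2 + 16524x − 69984 = (−(3/2)x^2 + 48x − 1419/2)(−2x^3 − 54x^2 − 484x − 1440) + (−15162x^2 − 257754x − 1091664)
  −2x^3 − 54x^2 − 484x − 1440 = ((1/7581)x + 10/7581)(−15162x^2 − 257754x − 1091664) + (0)
Last nonzero remainder: −15162x^2 − 257754x − 1091664. Dividing through by −15162 gives the monic gcd x^2 + 17x + 72.
Cancel x^2 + 17x + 72 from numerator and denominator to get the reduced form.

(972 − 459x + 66x^2 − 3x^3)/(20 + 2x)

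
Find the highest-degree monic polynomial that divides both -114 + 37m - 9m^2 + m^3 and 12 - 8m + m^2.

-6 + m

By polynomial division,
  m^3 - 9m^2 + 37m - 114 = (m - 1)(m^2 - 8m + 12) + (17m - 102)
  m^2 - 8m + 12 = ((1/17)m - 2/17)(17m - 102) + (0)
Last nonzero remainder: 17m - 102. Dividing through by 17 gives the monic gcd m - 6.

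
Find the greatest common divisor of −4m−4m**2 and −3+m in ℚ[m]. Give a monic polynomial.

1

Euclidean algorithm in ℚ[m]:
  −4m**2−4m = (−4m−16)(m−3) + (−48)
  m−3 = (−(1/48)m+1/16)(−48) + (0)
The last nonzero remainder is the constant −48, so the polynomials are coprime and gcd = 1.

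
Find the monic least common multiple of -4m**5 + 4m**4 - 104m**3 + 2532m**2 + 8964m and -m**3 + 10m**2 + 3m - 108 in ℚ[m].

m**6 - 5m**5 + 30m**4 - 737m**3 + 291m**2 + 8964m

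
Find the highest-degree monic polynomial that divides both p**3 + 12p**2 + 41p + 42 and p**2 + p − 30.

Apply the Euclidean algorithm:
  p**3 + 12p**2 + 41p + 42 = (p + 11)(p**2 + p − 30) + (60p + 372)
  p**2 + p − 30 = ((1/60)p − 13/150)(60p + 372) + (56/25)
  60p + 372 = ((375/14)p + 2325/14)(56/25) + (0)
The last nonzero remainder is the constant 56/25, so the polynomials are coprime and gcd = 1.

1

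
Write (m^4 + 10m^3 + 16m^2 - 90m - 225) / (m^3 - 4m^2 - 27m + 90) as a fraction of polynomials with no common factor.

(m^2 + 8m + 15)/(m - 6)

Repeated division with remainder:
  m^4 + 10m^3 + 16m^2 - 90m - 225 = (m + 14)(m^3 - 4m^2 - 27m + 90) + (99m^2 + 198m - 1485)
  m^3 - 4m^2 - 27m + 90 = ((1/99)m - 2/33)(99m^2 + 198m - 1485) + (0)
Last nonzero remainder: 99m^2 + 198m - 1485. Dividing through by 99 gives the monic gcd m^2 + 2m - 15.
Cancel m^2 + 2m - 15 from numerator and denominator to get the reduced form.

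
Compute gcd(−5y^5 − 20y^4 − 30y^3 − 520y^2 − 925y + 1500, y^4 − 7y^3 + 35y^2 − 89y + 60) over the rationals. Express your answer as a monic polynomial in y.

By polynomial division,
  −5y^5 − 20y^4 − 30y^3 − 520y^2 − 925y + 1500 = (−5y − 55)(y^4 − 7y^3 + 35y^2 − 89y + 60) + (−240y^3 + 960y^2 − 5520y + 4800)
  y^4 − 7y^3 + 35y^2 − 89y + 60 = (−(1/240)y + 1/80)(−240y^3 + 960y^2 − 5520y + 4800) + (0)
Last nonzero remainder: −240y^3 + 960y^2 − 5520y + 4800. Dividing through by −240 gives the monic gcd y^3 − 4y^2 + 23y − 20.

y^3 − 4y^2 + 23y − 20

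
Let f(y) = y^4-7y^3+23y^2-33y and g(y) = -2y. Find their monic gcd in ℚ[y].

y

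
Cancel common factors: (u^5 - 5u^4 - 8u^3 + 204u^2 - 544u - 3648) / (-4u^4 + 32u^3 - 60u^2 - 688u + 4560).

Euclidean algorithm in ℚ[u]:
  u^5 - 5u^4 - 8u^3 + 204u^2 - 544u - 3648 = (-(1/4)u - 3/4)(-4u^4 + 32u^3 - 60u^2 - 688u + 4560) + (u^3 - 13u^2 + 80u - 228)
  -4u^4 + 32u^3 - 60u^2 - 688u + 4560 = (-4u - 20)(u^3 - 13u^2 + 80u - 228) + (0)
The last nonzero remainder u^3 - 13u^2 + 80u - 228 is already monic.
Cancel u^3 - 13u^2 + 80u - 228 from numerator and denominator to get the reduced form.

(-u^2 - 8u - 16)/(4u + 20)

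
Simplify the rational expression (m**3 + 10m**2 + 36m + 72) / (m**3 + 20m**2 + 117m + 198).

Apply the Euclidean algorithm:
  m**3 + 10m**2 + 36m + 72 = (m**3 + 20m**2 + 117m + 198) + (-10m**2 - 81m - 126)
  m**3 + 20m**2 + 117m + 198 = (-(1/10)m - 119/100)(-10m**2 - 81m - 126) + ((801/100)m + 2403/50)
  -10m**2 - 81m - 126 = (-(1000/801)m - 700/267)((801/100)m + 2403/50) + (0)
Last nonzero remainder: (801/100)m + 2403/50. Dividing through by 801/100 gives the monic gcd m + 6.
Cancel m + 6 from numerator and denominator to get the reduced form.

(m**2 + 4m + 12)/(m**2 + 14m + 33)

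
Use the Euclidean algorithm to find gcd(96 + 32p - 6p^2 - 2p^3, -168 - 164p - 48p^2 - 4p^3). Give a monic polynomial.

Euclidean algorithm in ℚ[p]:
  -2p^3 - 6p^2 + 32p + 96 = (1/2)(-4p^3 - 48p^2 - 164p - 168) + (18p^2 + 114p + 180)
  -4p^3 - 48p^2 - 164p - 168 = (-(2/9)p - 34/27)(18p^2 + 114p + 180) + ((176/9)p + 176/3)
  18p^2 + 114p + 180 = ((81/88)p + 135/44)((176/9)p + 176/3) + (0)
Last nonzero remainder: (176/9)p + 176/3. Dividing through by 176/9 gives the monic gcd p + 3.

3 + p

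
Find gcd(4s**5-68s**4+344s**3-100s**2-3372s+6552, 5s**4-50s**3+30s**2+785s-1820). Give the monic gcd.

s**3-14s**2+62s-91

Repeated division with remainder:
  4s**5-68s**4+344s**3-100s**2-3372s+6552 = ((4/5)s-28/5)(5s**4-50s**3+30s**2+785s-1820) + (40s**3-560s**2+2480s-3640)
  5s**4-50s**3+30s**2+785s-1820 = ((1/8)s+1/2)(40s**3-560s**2+2480s-3640) + (0)
Last nonzero remainder: 40s**3-560s**2+2480s-3640. Dividing through by 40 gives the monic gcd s**3-14s**2+62s-91.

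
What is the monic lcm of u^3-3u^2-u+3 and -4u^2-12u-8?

Repeated division with remainder:
  u^3-3u^2-u+3 = (-(1/4)u+3/2)(-4u^2-12u-8) + (15u+15)
  -4u^2-12u-8 = (-(4/15)u-8/15)(15u+15) + (0)
Last nonzero remainder: 15u+15. Dividing through by 15 gives the monic gcd u+1.
Then lcm(f, g) = f·g / gcd(f, g); expanding and making the result monic gives the answer.

u^4-u^3-7u^2+u+6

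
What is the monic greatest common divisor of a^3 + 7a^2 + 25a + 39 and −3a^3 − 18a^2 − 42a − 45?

a + 3

By polynomial division,
  a^3 + 7a^2 + 25a + 39 = (−1/3)(−3a^3 − 18a^2 − 42a − 45) + (a^2 + 11a + 24)
  −3a^3 − 18a^2 − 42a − 45 = (−3a + 15)(a^2 + 11a + 24) + (−135a − 405)
  a^2 + 11a + 24 = (−(1/135)a − 8/135)(−135a − 405) + (0)
Last nonzero remainder: −135a − 405. Dividing through by −135 gives the monic gcd a + 3.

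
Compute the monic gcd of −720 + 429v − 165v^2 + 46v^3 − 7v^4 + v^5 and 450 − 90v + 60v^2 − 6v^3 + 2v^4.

Repeated division with remainder:
  v^5 − 7v^4 + 46v^3 − 165v^2 + 429v − 720 = ((1/2)v − 2)(2v^4 − 6v^3 + 60v^2 − 90v + 450) + (4v^3 + 24v + 180)
  2v^4 − 6v^3 + 60v^2 − 90v + 450 = ((1/2)v − 3/2)(4v^3 + 24v + 180) + (48v^2 − 144v + 720)
  4v^3 + 24v + 180 = ((1/12)v + 1/4)(48v^2 − 144v + 720) + (0)
Last nonzero remainder: 48v^2 − 144v + 720. Dividing through by 48 gives the monic gcd v^2 − 3v + 15.

15 − 3v + v^2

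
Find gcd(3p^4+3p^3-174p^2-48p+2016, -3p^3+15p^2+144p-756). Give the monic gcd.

Repeated division with remainder:
  3p^4+3p^3-174p^2-48p+2016 = (-p-6)(-3p^3+15p^2+144p-756) + (60p^2+60p-2520)
  -3p^3+15p^2+144p-756 = (-(1/20)p+3/10)(60p^2+60p-2520) + (0)
Last nonzero remainder: 60p^2+60p-2520. Dividing through by 60 gives the monic gcd p^2+p-42.

p^2+p-42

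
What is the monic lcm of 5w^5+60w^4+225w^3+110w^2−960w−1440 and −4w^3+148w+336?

Apply the Euclidean algorithm:
  5w^5+60w^4+225w^3+110w^2−960w−1440 = (−(5/4)w^2−15w−205/2)(−4w^3+148w+336) + (2750w^2+19250w+33000)
  −4w^3+148w+336 = (−(2/1375)w+14/1375)(2750w^2+19250w+33000) + (0)
Last nonzero remainder: 2750w^2+19250w+33000. Dividing through by 2750 gives the monic gcd w^2+7w+12.
Then lcm(f, g) = f·g / gcd(f, g); expanding and making the result monic gives the answer.

w^6+5w^5−39w^4−293w^3−346w^2+1056w+2016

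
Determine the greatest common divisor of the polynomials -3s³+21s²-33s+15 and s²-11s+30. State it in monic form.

s-5

Apply the Euclidean algorithm:
  -3s³+21s²-33s+15 = (-3s-12)(s²-11s+30) + (-75s+375)
  s²-11s+30 = (-(1/75)s+2/25)(-75s+375) + (0)
Last nonzero remainder: -75s+375. Dividing through by -75 gives the monic gcd s-5.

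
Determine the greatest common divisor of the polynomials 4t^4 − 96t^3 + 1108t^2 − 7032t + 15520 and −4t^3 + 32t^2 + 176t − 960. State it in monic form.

Repeated division with remainder:
  4t^4 − 96t^3 + 1108t^2 − 7032t + 15520 = (−t + 16)(−4t^3 + 32t^2 + 176t − 960) + (772t^2 − 10808t + 30880)
  −4t^3 + 32t^2 + 176t − 960 = (−(1/193)t − 6/193)(772t^2 − 10808t + 30880) + (0)
Last nonzero remainder: 772t^2 − 10808t + 30880. Dividing through by 772 gives the monic gcd t^2 − 14t + 40.

t^2 − 14t + 40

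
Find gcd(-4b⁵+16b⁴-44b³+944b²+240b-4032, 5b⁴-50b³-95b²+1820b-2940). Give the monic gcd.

b²-9b+14

By polynomial division,
  -4b⁵+16b⁴-44b³+944b²+240b-4032 = (-(4/5)b-24/5)(5b⁴-50b³-95b²+1820b-2940) + (-360b³+1944b²+6624b-18144)
  5b⁴-50b³-95b²+1820b-2940 = (-(1/72)b+23/360)(-360b³+1944b²+6624b-18144) + (-(636/5)b²+(5724/5)b-8904/5)
  -360b³+1944b²+6624b-18144 = ((150/53)b+540/53)(-(636/5)b²+(5724/5)b-8904/5) + (0)
Last nonzero remainder: -(636/5)b²+(5724/5)b-8904/5. Dividing through by -636/5 gives the monic gcd b²-9b+14.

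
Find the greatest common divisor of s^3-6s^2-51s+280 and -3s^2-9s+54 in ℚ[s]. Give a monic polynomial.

1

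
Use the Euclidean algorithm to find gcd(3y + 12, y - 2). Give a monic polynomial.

1

Repeated division with remainder:
  3y + 12 = (3)(y - 2) + (18)
  y - 2 = ((1/18)y - 1/9)(18) + (0)
The last nonzero remainder is the constant 18, so the polynomials are coprime and gcd = 1.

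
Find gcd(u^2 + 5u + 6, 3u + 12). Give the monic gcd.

Apply the Euclidean algorithm:
  u^2 + 5u + 6 = ((1/3)u + 1/3)(3u + 12) + (2)
  3u + 12 = ((3/2)u + 6)(2) + (0)
The last nonzero remainder is the constant 2, so the polynomials are coprime and gcd = 1.

1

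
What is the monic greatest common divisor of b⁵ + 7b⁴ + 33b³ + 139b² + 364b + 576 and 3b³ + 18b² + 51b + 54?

By polynomial division,
  b⁵ + 7b⁴ + 33b³ + 139b² + 364b + 576 = ((1/3)b² + (1/3)b + 10/3)(3b³ + 18b² + 51b + 54) + (44b² + 176b + 396)
  3b³ + 18b² + 51b + 54 = ((3/44)b + 3/22)(44b² + 176b + 396) + (0)
Last nonzero remainder: 44b² + 176b + 396. Dividing through by 44 gives the monic gcd b² + 4b + 9.

b² + 4b + 9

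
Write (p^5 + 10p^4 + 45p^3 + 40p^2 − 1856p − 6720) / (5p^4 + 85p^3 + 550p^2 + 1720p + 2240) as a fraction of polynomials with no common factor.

Repeated division with remainder:
  p^5 + 10p^4 + 45p^3 + 40p^2 − 1856p − 6720 = ((1/5)p − 7/5)(5p^4 + 85p^3 + 550p^2 + 1720p + 2240) + (54p^3 + 466p^2 + 104p − 3584)
  5p^4 + 85p^3 + 550p^2 + 1720p + 2240 = ((5/54)p + 565/729)(54p^3 + 466p^2 + 104p − 3584) + ((130640/729)p^2 + (1437040/729)p + 3657920/729)
  54p^3 + 466p^2 + 104p − 3584 = ((19683/65320)p − 5832/8165)((130640/729)p^2 + (1437040/729)p + 3657920/729) + (0)
Last nonzero remainder: (130640/729)p^2 + (1437040/729)p + 3657920/729. Dividing through by 130640/729 gives the monic gcd p^2 + 11p + 28.
Cancel p^2 + 11p + 28 from numerator and denominator to get the reduced form.

(p^3 − p^2 + 28p − 240)/(5p^2 + 30p + 80)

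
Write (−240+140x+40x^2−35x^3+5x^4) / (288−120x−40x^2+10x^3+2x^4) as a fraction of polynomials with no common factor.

(−40−10x+5x^2)/(48+20x+2x^2)

Repeated division with remainder:
  5x^4−35x^3+40x^2+140x−240 = (5/2)(2x^4+10x^3−40x^2−120x+288) + (−60x^3+140x^2+440x−960)
  2x^4+10x^3−40x^2−120x+288 = (−(1/30)x−11/45)(−60x^3+140x^2+440x−960) + ((80/9)x^2−(400/9)x+160/3)
  −60x^3+140x^2+440x−960 = (−(27/4)x−18)((80/9)x^2−(400/9)x+160/3) + (0)
Last nonzero remainder: (80/9)x^2−(400/9)x+160/3. Dividing through by 80/9 gives the monic gcd x^2−5x+6.
Cancel x^2−5x+6 from numerator and denominator to get the reduced form.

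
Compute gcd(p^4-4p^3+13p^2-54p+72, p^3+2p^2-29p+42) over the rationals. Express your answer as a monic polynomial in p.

p^2-5p+6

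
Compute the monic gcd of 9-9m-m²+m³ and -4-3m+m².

1

Repeated division with remainder:
  m³-m²-9m+9 = (m+2)(m²-3m-4) + (m+17)
  m²-3m-4 = (m-20)(m+17) + (336)
  m+17 = ((1/336)m+17/336)(336) + (0)
The last nonzero remainder is the constant 336, so the polynomials are coprime and gcd = 1.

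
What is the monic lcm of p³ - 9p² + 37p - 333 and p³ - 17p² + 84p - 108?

Apply the Euclidean algorithm:
  p³ - 9p² + 37p - 333 = (p³ - 17p² + 84p - 108) + (8p² - 47p - 225)
  p³ - 17p² + 84p - 108 = ((1/8)p - 89/64)(8p² - 47p - 225) + ((2993/64)p - 26937/64)
  8p² - 47p - 225 = ((512/2993)p + 1600/2993)((2993/64)p - 26937/64) + (0)
Last nonzero remainder: (2993/64)p - 26937/64. Dividing through by 2993/64 gives the monic gcd p - 9.
Then lcm(f, g) = f·g / gcd(f, g); expanding and making the result monic gives the answer.

p⁵ - 17p⁴ + 121p³ - 737p² + 3108p - 3996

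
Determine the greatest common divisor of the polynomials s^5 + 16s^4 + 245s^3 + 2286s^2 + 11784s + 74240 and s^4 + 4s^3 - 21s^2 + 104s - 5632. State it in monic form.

s^2 + s + 64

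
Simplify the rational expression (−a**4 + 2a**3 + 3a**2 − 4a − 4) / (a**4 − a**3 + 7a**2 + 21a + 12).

Repeated division with remainder:
  −a**4 + 2a**3 + 3a**2 − 4a − 4 = (−1)(a**4 − a**3 + 7a**2 + 21a + 12) + (a**3 + 10a**2 + 17a + 8)
  a**4 − a**3 + 7a**2 + 21a + 12 = (a − 11)(a**3 + 10a**2 + 17a + 8) + (100a**2 + 200a + 100)
  a**3 + 10a**2 + 17a + 8 = ((1/100)a + 2/25)(100a**2 + 200a + 100) + (0)
Last nonzero remainder: 100a**2 + 200a + 100. Dividing through by 100 gives the monic gcd a**2 + 2a + 1.
Cancel a**2 + 2a + 1 from numerator and denominator to get the reduced form.

(−a**2 + 4a − 4)/(a**2 − 3a + 12)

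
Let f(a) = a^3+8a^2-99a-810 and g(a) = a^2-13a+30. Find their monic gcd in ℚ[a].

Repeated division with remainder:
  a^3+8a^2-99a-810 = (a+21)(a^2-13a+30) + (144a-1440)
  a^2-13a+30 = ((1/144)a-1/48)(144a-1440) + (0)
Last nonzero remainder: 144a-1440. Dividing through by 144 gives the monic gcd a-10.

a-10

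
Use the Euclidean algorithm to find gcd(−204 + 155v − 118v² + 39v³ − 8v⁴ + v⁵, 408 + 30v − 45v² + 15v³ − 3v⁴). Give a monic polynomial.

By polynomial division,
  v⁵ − 8v⁴ + 39v³ − 118v² + 155v − 204 = (−(1/3)v + 1)(−3v⁴ + 15v³ − 45v² + 30v + 408) + (9v³ − 63v² + 261v − 612)
  −3v⁴ + 15v³ − 45v² + 30v + 408 = (−(1/3)v − 2/3)(9v³ − 63v² + 261v − 612) + (0)
Last nonzero remainder: 9v³ − 63v² + 261v − 612. Dividing through by 9 gives the monic gcd v³ − 7v² + 29v − 68.

−68 + 29v − 7v² + v³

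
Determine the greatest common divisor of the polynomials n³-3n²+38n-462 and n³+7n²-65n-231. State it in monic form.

n-7

Apply the Euclidean algorithm:
  n³-3n²+38n-462 = (n³+7n²-65n-231) + (-10n²+103n-231)
  n³+7n²-65n-231 = (-(1/10)n-173/100)(-10n²+103n-231) + ((9009/100)n-63063/100)
  -10n²+103n-231 = (-(1000/9009)n+100/273)((9009/100)n-63063/100) + (0)
Last nonzero remainder: (9009/100)n-63063/100. Dividing through by 9009/100 gives the monic gcd n-7.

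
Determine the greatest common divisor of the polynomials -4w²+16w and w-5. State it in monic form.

1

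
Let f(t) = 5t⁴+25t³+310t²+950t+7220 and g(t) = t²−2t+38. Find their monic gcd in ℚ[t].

t²−2t+38

Repeated division with remainder:
  5t⁴+25t³+310t²+950t+7220 = (5t²+35t+190)(t²−2t+38) + (0)
The last nonzero remainder t²−2t+38 is already monic.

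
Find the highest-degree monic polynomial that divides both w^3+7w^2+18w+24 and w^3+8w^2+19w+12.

w+4

Apply the Euclidean algorithm:
  w^3+7w^2+18w+24 = (w^3+8w^2+19w+12) + (-w^2-w+12)
  w^3+8w^2+19w+12 = (-w-7)(-w^2-w+12) + (24w+96)
  -w^2-w+12 = (-(1/24)w+1/8)(24w+96) + (0)
Last nonzero remainder: 24w+96. Dividing through by 24 gives the monic gcd w+4.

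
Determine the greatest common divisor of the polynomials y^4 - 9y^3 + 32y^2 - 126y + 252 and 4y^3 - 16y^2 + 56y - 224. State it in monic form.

y^2 + 14

Apply the Euclidean algorithm:
  y^4 - 9y^3 + 32y^2 - 126y + 252 = ((1/4)y - 5/4)(4y^3 - 16y^2 + 56y - 224) + (-2y^2 - 28)
  4y^3 - 16y^2 + 56y - 224 = (-2y + 8)(-2y^2 - 28) + (0)
Last nonzero remainder: -2y^2 - 28. Dividing through by -2 gives the monic gcd y^2 + 14.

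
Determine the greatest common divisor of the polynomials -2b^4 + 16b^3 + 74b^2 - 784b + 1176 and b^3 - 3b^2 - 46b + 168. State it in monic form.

By polynomial division,
  -2b^4 + 16b^3 + 74b^2 - 784b + 1176 = (-2b + 10)(b^3 - 3b^2 - 46b + 168) + (12b^2 + 12b - 504)
  b^3 - 3b^2 - 46b + 168 = ((1/12)b - 1/3)(12b^2 + 12b - 504) + (0)
Last nonzero remainder: 12b^2 + 12b - 504. Dividing through by 12 gives the monic gcd b^2 + b - 42.

b^2 + b - 42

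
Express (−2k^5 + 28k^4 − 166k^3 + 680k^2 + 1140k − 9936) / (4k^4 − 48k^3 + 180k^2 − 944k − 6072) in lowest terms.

(−k^2 + 13k − 36)/(2k − 22)

Apply the Euclidean algorithm:
  −2k^5 + 28k^4 − 166k^3 + 680k^2 + 1140k − 9936 = (−(1/2)k + 1)(4k^4 − 48k^3 + 180k^2 − 944k − 6072) + (−28k^3 + 28k^2 − 952k − 3864)
  4k^4 − 48k^3 + 180k^2 − 944k − 6072 = (−(1/7)k + 11/7)(−28k^3 + 28k^2 − 952k − 3864) + (0)
Last nonzero remainder: −28k^3 + 28k^2 − 952k − 3864. Dividing through by −28 gives the monic gcd k^3 − k^2 + 34k + 138.
Cancel k^3 − k^2 + 34k + 138 from numerator and denominator to get the reduced form.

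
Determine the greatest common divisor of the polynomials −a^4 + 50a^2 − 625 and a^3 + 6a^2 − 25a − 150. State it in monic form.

a^2 − 25

By polynomial division,
  −a^4 + 50a^2 − 625 = (−a + 6)(a^3 + 6a^2 − 25a − 150) + (−11a^2 + 275)
  a^3 + 6a^2 − 25a − 150 = (−(1/11)a − 6/11)(−11a^2 + 275) + (0)
Last nonzero remainder: −11a^2 + 275. Dividing through by −11 gives the monic gcd a^2 − 25.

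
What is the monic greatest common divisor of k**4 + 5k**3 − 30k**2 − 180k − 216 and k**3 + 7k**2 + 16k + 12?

Repeated division with remainder:
  k**4 + 5k**3 − 30k**2 − 180k − 216 = (k − 2)(k**3 + 7k**2 + 16k + 12) + (−32k**2 − 160k − 192)
  k**3 + 7k**2 + 16k + 12 = (−(1/32)k − 1/16)(−32k**2 − 160k − 192) + (0)
Last nonzero remainder: −32k**2 − 160k − 192. Dividing through by −32 gives the monic gcd k**2 + 5k + 6.

k**2 + 5k + 6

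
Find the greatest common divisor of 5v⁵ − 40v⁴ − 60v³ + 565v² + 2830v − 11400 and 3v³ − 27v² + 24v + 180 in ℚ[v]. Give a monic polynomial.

v² − 11v + 30

Repeated division with remainder:
  5v⁵ − 40v⁴ − 60v³ + 565v² + 2830v − 11400 = ((5/3)v² + (5/3)v − 55/3)(3v³ − 27v² + 24v + 180) + (−270v² + 2970v − 8100)
  3v³ − 27v² + 24v + 180 = (−(1/90)v − 1/45)(−270v² + 2970v − 8100) + (0)
Last nonzero remainder: −270v² + 2970v − 8100. Dividing through by −270 gives the monic gcd v² − 11v + 30.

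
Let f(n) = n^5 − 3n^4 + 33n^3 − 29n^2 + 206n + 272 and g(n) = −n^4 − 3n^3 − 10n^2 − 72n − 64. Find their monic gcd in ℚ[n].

n^3 − n^2 + 14n + 16

Apply the Euclidean algorithm:
  n^5 − 3n^4 + 33n^3 − 29n^2 + 206n + 272 = (−n + 6)(−n^4 − 3n^3 − 10n^2 − 72n − 64) + (41n^3 − 41n^2 + 574n + 656)
  −n^4 − 3n^3 − 10n^2 − 72n − 64 = (−(1/41)n − 4/41)(41n^3 − 41n^2 + 574n + 656) + (0)
Last nonzero remainder: 41n^3 − 41n^2 + 574n + 656. Dividing through by 41 gives the monic gcd n^3 − n^2 + 14n + 16.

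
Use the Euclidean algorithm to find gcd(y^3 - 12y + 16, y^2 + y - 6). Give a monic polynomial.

By polynomial division,
  y^3 - 12y + 16 = (y - 1)(y^2 + y - 6) + (-5y + 10)
  y^2 + y - 6 = (-(1/5)y - 3/5)(-5y + 10) + (0)
Last nonzero remainder: -5y + 10. Dividing through by -5 gives the monic gcd y - 2.

y - 2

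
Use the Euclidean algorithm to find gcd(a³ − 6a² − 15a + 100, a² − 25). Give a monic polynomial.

a − 5

Apply the Euclidean algorithm:
  a³ − 6a² − 15a + 100 = (a − 6)(a² − 25) + (10a − 50)
  a² − 25 = ((1/10)a + 1/2)(10a − 50) + (0)
Last nonzero remainder: 10a − 50. Dividing through by 10 gives the monic gcd a − 5.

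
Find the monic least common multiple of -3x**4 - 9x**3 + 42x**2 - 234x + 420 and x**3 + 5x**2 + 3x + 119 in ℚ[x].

x**6 + x**5 - 3x**4 + 157x**3 - 534x**2 + 1606x - 2380

By polynomial division,
  -3x**4 - 9x**3 + 42x**2 - 234x + 420 = (-3x + 6)(x**3 + 5x**2 + 3x + 119) + (21x**2 + 105x - 294)
  x**3 + 5x**2 + 3x + 119 = ((1/21)x)(21x**2 + 105x - 294) + (17x + 119)
  21x**2 + 105x - 294 = ((21/17)x - 42/17)(17x + 119) + (0)
Last nonzero remainder: 17x + 119. Dividing through by 17 gives the monic gcd x + 7.
Then lcm(f, g) = f·g / gcd(f, g); expanding and making the result monic gives the answer.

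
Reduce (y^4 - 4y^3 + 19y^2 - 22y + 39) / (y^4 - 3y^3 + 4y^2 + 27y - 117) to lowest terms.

(y^2 - y + 3)/(y^2 - 9)

By polynomial division,
  y^4 - 4y^3 + 19y^2 - 22y + 39 = (y^4 - 3y^3 + 4y^2 + 27y - 117) + (-y^3 + 15y^2 - 49y + 156)
  y^4 - 3y^3 + 4y^2 + 27y - 117 = (-y - 12)(-y^3 + 15y^2 - 49y + 156) + (135y^2 - 405y + 1755)
  -y^3 + 15y^2 - 49y + 156 = (-(1/135)y + 4/45)(135y^2 - 405y + 1755) + (0)
Last nonzero remainder: 135y^2 - 405y + 1755. Dividing through by 135 gives the monic gcd y^2 - 3y + 13.
Cancel y^2 - 3y + 13 from numerator and denominator to get the reduced form.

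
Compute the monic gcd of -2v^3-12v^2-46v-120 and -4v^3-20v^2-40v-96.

v+4

By polynomial division,
  -2v^3-12v^2-46v-120 = (1/2)(-4v^3-20v^2-40v-96) + (-2v^2-26v-72)
  -4v^3-20v^2-40v-96 = (2v-16)(-2v^2-26v-72) + (-312v-1248)
  -2v^2-26v-72 = ((1/156)v+3/52)(-312v-1248) + (0)
Last nonzero remainder: -312v-1248. Dividing through by -312 gives the monic gcd v+4.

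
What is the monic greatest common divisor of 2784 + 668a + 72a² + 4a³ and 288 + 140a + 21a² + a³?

8 + a

Apply the Euclidean algorithm:
  4a³ + 72a² + 668a + 2784 = (4)(a³ + 21a² + 140a + 288) + (−12a² + 108a + 1632)
  a³ + 21a² + 140a + 288 = (−(1/12)a − 5/2)(−12a² + 108a + 1632) + (546a + 4368)
  −12a² + 108a + 1632 = (−(2/91)a + 34/91)(546a + 4368) + (0)
Last nonzero remainder: 546a + 4368. Dividing through by 546 gives the monic gcd a + 8.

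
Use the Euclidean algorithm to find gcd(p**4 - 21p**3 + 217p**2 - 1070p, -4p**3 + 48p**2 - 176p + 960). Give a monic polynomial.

p - 10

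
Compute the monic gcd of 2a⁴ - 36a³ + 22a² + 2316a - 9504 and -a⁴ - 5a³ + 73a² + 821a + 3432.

a² - 3a - 88

Repeated division with remainder:
  2a⁴ - 36a³ + 22a² + 2316a - 9504 = (-2)(-a⁴ - 5a³ + 73a² + 821a + 3432) + (-46a³ + 168a² + 3958a - 2640)
  -a⁴ - 5a³ + 73a² + 821a + 3432 = ((1/46)a + 199/1058)(-46a³ + 168a² + 3958a - 2640) + (-(23616/529)a² + (70848/529)a + 2078208/529)
  -46a³ + 168a² + 3958a - 2640 = ((12167/11808)a - 2645/3936)(-(23616/529)a² + (70848/529)a + 2078208/529) + (0)
Last nonzero remainder: -(23616/529)a² + (70848/529)a + 2078208/529. Dividing through by -23616/529 gives the monic gcd a² - 3a - 88.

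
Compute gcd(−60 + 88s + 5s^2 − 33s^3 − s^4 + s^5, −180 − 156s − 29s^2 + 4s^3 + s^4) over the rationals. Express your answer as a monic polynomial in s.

−60 − 32s + s^2 + s^3

Euclidean algorithm in ℚ[s]:
  s^5 − s^4 − 33s^3 + 5s^2 + 88s − 60 = (s − 5)(s^4 + 4s^3 − 29s^2 − 156s − 180) + (16s^3 + 16s^2 − 512s − 960)
  s^4 + 4s^3 − 29s^2 − 156s − 180 = ((1/16)s + 3/16)(16s^3 + 16s^2 − 512s − 960) + (0)
Last nonzero remainder: 16s^3 + 16s^2 − 512s − 960. Dividing through by 16 gives the monic gcd s^3 + s^2 − 32s − 60.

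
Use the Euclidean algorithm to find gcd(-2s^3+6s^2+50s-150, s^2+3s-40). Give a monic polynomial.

s-5

Apply the Euclidean algorithm:
  -2s^3+6s^2+50s-150 = (-2s+12)(s^2+3s-40) + (-66s+330)
  s^2+3s-40 = (-(1/66)s-4/33)(-66s+330) + (0)
Last nonzero remainder: -66s+330. Dividing through by -66 gives the monic gcd s-5.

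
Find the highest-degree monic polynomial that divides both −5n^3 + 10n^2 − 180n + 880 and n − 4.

n − 4

By polynomial division,
  −5n^3 + 10n^2 − 180n + 880 = (−5n^2 − 10n − 220)(n − 4) + (0)
The last nonzero remainder n − 4 is already monic.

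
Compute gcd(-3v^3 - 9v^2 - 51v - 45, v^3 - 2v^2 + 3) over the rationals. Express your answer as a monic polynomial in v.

By polynomial division,
  -3v^3 - 9v^2 - 51v - 45 = (-3)(v^3 - 2v^2 + 3) + (-15v^2 - 51v - 36)
  v^3 - 2v^2 + 3 = (-(1/15)v + 9/25)(-15v^2 - 51v - 36) + ((399/25)v + 399/25)
  -15v^2 - 51v - 36 = (-(125/133)v - 300/133)((399/25)v + 399/25) + (0)
Last nonzero remainder: (399/25)v + 399/25. Dividing through by 399/25 gives the monic gcd v + 1.

v + 1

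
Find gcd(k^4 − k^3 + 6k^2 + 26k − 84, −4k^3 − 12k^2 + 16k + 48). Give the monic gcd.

k^2 + k − 6

Repeated division with remainder:
  k^4 − k^3 + 6k^2 + 26k − 84 = (−(1/4)k + 1)(−4k^3 − 12k^2 + 16k + 48) + (22k^2 + 22k − 132)
  −4k^3 − 12k^2 + 16k + 48 = (−(2/11)k − 4/11)(22k^2 + 22k − 132) + (0)
Last nonzero remainder: 22k^2 + 22k − 132. Dividing through by 22 gives the monic gcd k^2 + k − 6.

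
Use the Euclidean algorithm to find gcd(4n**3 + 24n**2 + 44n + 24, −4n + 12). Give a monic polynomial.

Apply the Euclidean algorithm:
  4n**3 + 24n**2 + 44n + 24 = (−n**2 − 9n − 38)(−4n + 12) + (480)
  −4n + 12 = (−(1/120)n + 1/40)(480) + (0)
The last nonzero remainder is the constant 480, so the polynomials are coprime and gcd = 1.

1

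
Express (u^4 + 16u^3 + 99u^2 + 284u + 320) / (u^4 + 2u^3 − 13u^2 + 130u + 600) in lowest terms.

Repeated division with remainder:
  u^4 + 16u^3 + 99u^2 + 284u + 320 = (u^4 + 2u^3 − 13u^2 + 130u + 600) + (14u^3 + 112u^2 + 154u − 280)
  u^4 + 2u^3 − 13u^2 + 130u + 600 = ((1/14)u − 3/7)(14u^3 + 112u^2 + 154u − 280) + (24u^2 + 216u + 480)
  14u^3 + 112u^2 + 154u − 280 = ((7/12)u − 7/12)(24u^2 + 216u + 480) + (0)
Last nonzero remainder: 24u^2 + 216u + 480. Dividing through by 24 gives the monic gcd u^2 + 9u + 20.
Cancel u^2 + 9u + 20 from numerator and denominator to get the reduced form.

(u^2 + 7u + 16)/(u^2 − 7u + 30)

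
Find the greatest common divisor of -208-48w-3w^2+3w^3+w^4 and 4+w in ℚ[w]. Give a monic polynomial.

4+w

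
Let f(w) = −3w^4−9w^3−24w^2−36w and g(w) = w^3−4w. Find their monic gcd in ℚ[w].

w^2+2w

Repeated division with remainder:
  −3w^4−9w^3−24w^2−36w = (−3w−9)(w^3−4w) + (−36w^2−72w)
  w^3−4w = (−(1/36)w+1/18)(−36w^2−72w) + (0)
Last nonzero remainder: −36w^2−72w. Dividing through by −36 gives the monic gcd w^2+2w.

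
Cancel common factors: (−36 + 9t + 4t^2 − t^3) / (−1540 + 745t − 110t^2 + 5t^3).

Euclidean algorithm in ℚ[t]:
  −t^3 + 4t^2 + 9t − 36 = (−1/5)(5t^3 − 110t^2 + 745t − 1540) + (−18t^2 + 158t − 344)
  5t^3 − 110t^2 + 745t − 1540 = (−(5/18)t + 595/162)(−18t^2 + 158t − 344) + ((5600/81)t − 22400/81)
  −18t^2 + 158t − 344 = (−(729/2800)t + 3483/2800)((5600/81)t − 22400/81) + (0)
Last nonzero remainder: (5600/81)t − 22400/81. Dividing through by 5600/81 gives the monic gcd t − 4.
Cancel t − 4 from numerator and denominator to get the reduced form.

(9 − t^2)/(385 − 90t + 5t^2)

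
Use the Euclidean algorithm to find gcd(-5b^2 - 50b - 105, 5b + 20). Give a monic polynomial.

1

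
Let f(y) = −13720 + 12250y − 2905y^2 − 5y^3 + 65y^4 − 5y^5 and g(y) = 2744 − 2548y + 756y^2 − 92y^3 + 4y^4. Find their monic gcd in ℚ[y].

Euclidean algorithm in ℚ[y]:
  −5y^5 + 65y^4 − 5y^3 − 2905y^2 + 12250y − 13720 = (−(5/4)y − 25/2)(4y^4 − 92y^3 + 756y^2 − 2548y + 2744) + (−210y^3 + 3360y^2 − 16170y + 20580)
  4y^4 − 92y^3 + 756y^2 − 2548y + 2744 = (−(2/105)y + 2/15)(−210y^3 + 3360y^2 − 16170y + 20580) + (0)
Last nonzero remainder: −210y^3 + 3360y^2 − 16170y + 20580. Dividing through by −210 gives the monic gcd y^3 − 16y^2 + 77y − 98.

−98 + 77y − 16y^2 + y^3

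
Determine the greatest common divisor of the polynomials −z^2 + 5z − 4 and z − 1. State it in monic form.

z − 1

Apply the Euclidean algorithm:
  −z^2 + 5z − 4 = (−z + 4)(z − 1) + (0)
The last nonzero remainder z − 1 is already monic.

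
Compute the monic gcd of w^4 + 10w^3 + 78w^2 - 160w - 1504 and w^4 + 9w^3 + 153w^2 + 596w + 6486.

Euclidean algorithm in ℚ[w]:
  w^4 + 10w^3 + 78w^2 - 160w - 1504 = (w^4 + 9w^3 + 153w^2 + 596w + 6486) + (w^3 - 75w^2 - 756w - 7990)
  w^4 + 9w^3 + 153w^2 + 596w + 6486 = (w + 84)(w^3 - 75w^2 - 756w - 7990) + (7209w^2 + 72090w + 677646)
  w^3 - 75w^2 - 756w - 7990 = ((1/7209)w - 85/7209)(7209w^2 + 72090w + 677646) + (0)
Last nonzero remainder: 7209w^2 + 72090w + 677646. Dividing through by 7209 gives the monic gcd w^2 + 10w + 94.

w^2 + 10w + 94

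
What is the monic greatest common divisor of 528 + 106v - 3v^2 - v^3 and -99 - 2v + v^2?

-11 + v

By polynomial division,
  -v^3 - 3v^2 + 106v + 528 = (-v - 5)(v^2 - 2v - 99) + (-3v + 33)
  v^2 - 2v - 99 = (-(1/3)v - 3)(-3v + 33) + (0)
Last nonzero remainder: -3v + 33. Dividing through by -3 gives the monic gcd v - 11.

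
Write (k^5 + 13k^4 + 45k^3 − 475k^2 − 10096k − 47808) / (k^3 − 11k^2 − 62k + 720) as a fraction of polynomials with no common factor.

(k^3 + 14k^2 + 131k + 664)/(k − 10)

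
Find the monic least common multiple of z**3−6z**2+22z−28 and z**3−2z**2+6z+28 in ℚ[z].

z**4−4z**3+10z**2+16z−56

By polynomial division,
  z**3−6z**2+22z−28 = (z**3−2z**2+6z+28) + (−4z**2+16z−56)
  z**3−2z**2+6z+28 = (−(1/4)z−1/2)(−4z**2+16z−56) + (0)
Last nonzero remainder: −4z**2+16z−56. Dividing through by −4 gives the monic gcd z**2−4z+14.
Then lcm(f, g) = f·g / gcd(f, g); expanding and making the result monic gives the answer.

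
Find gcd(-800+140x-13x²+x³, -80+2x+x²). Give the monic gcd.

-8+x

By polynomial division,
  x³-13x²+140x-800 = (x-15)(x²+2x-80) + (250x-2000)
  x²+2x-80 = ((1/250)x+1/25)(250x-2000) + (0)
Last nonzero remainder: 250x-2000. Dividing through by 250 gives the monic gcd x-8.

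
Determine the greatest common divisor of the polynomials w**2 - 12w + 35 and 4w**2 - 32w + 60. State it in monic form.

w - 5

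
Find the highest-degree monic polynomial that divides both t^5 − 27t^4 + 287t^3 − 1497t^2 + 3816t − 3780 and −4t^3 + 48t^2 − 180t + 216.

t^2 − 9t + 18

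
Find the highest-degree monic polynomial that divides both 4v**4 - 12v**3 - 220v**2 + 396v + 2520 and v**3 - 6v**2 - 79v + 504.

v - 7

Euclidean algorithm in ℚ[v]:
  4v**4 - 12v**3 - 220v**2 + 396v + 2520 = (4v + 12)(v**3 - 6v**2 - 79v + 504) + (168v**2 - 672v - 3528)
  v**3 - 6v**2 - 79v + 504 = ((1/168)v - 1/84)(168v**2 - 672v - 3528) + (-66v + 462)
  168v**2 - 672v - 3528 = (-(28/11)v - 84/11)(-66v + 462) + (0)
Last nonzero remainder: -66v + 462. Dividing through by -66 gives the monic gcd v - 7.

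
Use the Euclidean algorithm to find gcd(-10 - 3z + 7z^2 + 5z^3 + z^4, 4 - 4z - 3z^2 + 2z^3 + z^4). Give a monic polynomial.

Repeated division with remainder:
  z^4 + 5z^3 + 7z^2 - 3z - 10 = (z^4 + 2z^3 - 3z^2 - 4z + 4) + (3z^3 + 10z^2 + z - 14)
  z^4 + 2z^3 - 3z^2 - 4z + 4 = ((1/3)z - 4/9)(3z^3 + 10z^2 + z - 14) + ((10/9)z^2 + (10/9)z - 20/9)
  3z^3 + 10z^2 + z - 14 = ((27/10)z + 63/10)((10/9)z^2 + (10/9)z - 20/9) + (0)
Last nonzero remainder: (10/9)z^2 + (10/9)z - 20/9. Dividing through by 10/9 gives the monic gcd z^2 + z - 2.

-2 + z + z^2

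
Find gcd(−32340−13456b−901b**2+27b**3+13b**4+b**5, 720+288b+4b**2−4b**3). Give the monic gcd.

By polynomial division,
  b**5+13b**4+27b**3−901b**2−13456b−32340 = (−(1/4)b**2−(7/2)b−113/4)(−4b**3+4b**2+288b+720) + (400b**2−2800b−12000)
  −4b**3+4b**2+288b+720 = (−(1/100)b−3/50)(400b**2−2800b−12000) + (0)
Last nonzero remainder: 400b**2−2800b−12000. Dividing through by 400 gives the monic gcd b**2−7b−30.

−30−7b+b**2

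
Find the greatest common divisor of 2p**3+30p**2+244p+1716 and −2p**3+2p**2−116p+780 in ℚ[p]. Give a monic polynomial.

p**2+4p+78

By polynomial division,
  2p**3+30p**2+244p+1716 = (−1)(−2p**3+2p**2−116p+780) + (32p**2+128p+2496)
  −2p**3+2p**2−116p+780 = (−(1/16)p+5/16)(32p**2+128p+2496) + (0)
Last nonzero remainder: 32p**2+128p+2496. Dividing through by 32 gives the monic gcd p**2+4p+78.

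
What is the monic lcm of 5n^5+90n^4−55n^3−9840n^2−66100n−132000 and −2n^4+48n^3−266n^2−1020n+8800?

Repeated division with remainder:
  5n^5+90n^4−55n^3−9840n^2−66100n−132000 = (−(5/2)n−105)(−2n^4+48n^3−266n^2−1020n+8800) + (4320n^3−40320n^2−151200n+792000)
  −2n^4+48n^3−266n^2−1020n+8800 = (−(1/2160)n+11/1620)(4320n^3−40320n^2−151200n+792000) + (−(560/9)n^2+(1120/3)n+30800/9)
  4320n^3−40320n^2−151200n+792000 = (−(486/7)n+1620/7)(−(560/9)n^2+(1120/3)n+30800/9) + (0)
Last nonzero remainder: −(560/9)n^2+(1120/3)n+30800/9. Dividing through by −560/9 gives the monic gcd n^2−6n−55.
Then lcm(f, g) = f·g / gcd(f, g); expanding and making the result monic gives the answer.

n^7−255n^5−330n^4+21324n^3+54120n^2−582400n−2112000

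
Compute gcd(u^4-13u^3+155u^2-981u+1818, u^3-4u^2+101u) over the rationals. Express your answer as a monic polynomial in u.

Euclidean algorithm in ℚ[u]:
  u^4-13u^3+155u^2-981u+1818 = (u-9)(u^3-4u^2+101u) + (18u^2-72u+1818)
  u^3-4u^2+101u = ((1/18)u)(18u^2-72u+1818) + (0)
Last nonzero remainder: 18u^2-72u+1818. Dividing through by 18 gives the monic gcd u^2-4u+101.

u^2-4u+101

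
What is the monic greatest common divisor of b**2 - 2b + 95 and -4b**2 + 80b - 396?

Repeated division with remainder:
  b**2 - 2b + 95 = (-1/4)(-4b**2 + 80b - 396) + (18b - 4)
  -4b**2 + 80b - 396 = (-(2/9)b + 356/81)(18b - 4) + (-30652/81)
  18b - 4 = (-(729/15326)b + 81/7663)(-30652/81) + (0)
The last nonzero remainder is the constant -30652/81, so the polynomials are coprime and gcd = 1.

1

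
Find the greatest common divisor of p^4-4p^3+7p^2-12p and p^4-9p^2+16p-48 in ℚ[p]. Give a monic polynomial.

p^3-4p^2+7p-12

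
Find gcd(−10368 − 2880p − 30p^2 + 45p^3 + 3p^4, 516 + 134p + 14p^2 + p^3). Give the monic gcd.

6 + p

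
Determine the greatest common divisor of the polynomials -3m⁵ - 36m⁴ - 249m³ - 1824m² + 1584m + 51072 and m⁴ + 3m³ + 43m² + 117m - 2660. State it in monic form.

m³ + 8m² + 83m + 532

Repeated division with remainder:
  -3m⁵ - 36m⁴ - 249m³ - 1824m² + 1584m + 51072 = (-3m - 27)(m⁴ + 3m³ + 43m² + 117m - 2660) + (-39m³ - 312m² - 3237m - 20748)
  m⁴ + 3m³ + 43m² + 117m - 2660 = (-(1/39)m + 5/39)(-39m³ - 312m² - 3237m - 20748) + (0)
Last nonzero remainder: -39m³ - 312m² - 3237m - 20748. Dividing through by -39 gives the monic gcd m³ + 8m² + 83m + 532.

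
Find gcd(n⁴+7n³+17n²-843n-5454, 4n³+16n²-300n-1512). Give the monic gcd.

n²-3n-54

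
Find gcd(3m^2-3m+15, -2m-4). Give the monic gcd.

1

By polynomial division,
  3m^2-3m+15 = (-(3/2)m+9/2)(-2m-4) + (33)
  -2m-4 = (-(2/33)m-4/33)(33) + (0)
The last nonzero remainder is the constant 33, so the polynomials are coprime and gcd = 1.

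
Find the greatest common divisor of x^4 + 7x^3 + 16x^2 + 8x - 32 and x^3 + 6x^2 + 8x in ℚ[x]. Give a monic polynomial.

Repeated division with remainder:
  x^4 + 7x^3 + 16x^2 + 8x - 32 = (x + 1)(x^3 + 6x^2 + 8x) + (2x^2 - 32)
  x^3 + 6x^2 + 8x = ((1/2)x + 3)(2x^2 - 32) + (24x + 96)
  2x^2 - 32 = ((1/12)x - 1/3)(24x + 96) + (0)
Last nonzero remainder: 24x + 96. Dividing through by 24 gives the monic gcd x + 4.

x + 4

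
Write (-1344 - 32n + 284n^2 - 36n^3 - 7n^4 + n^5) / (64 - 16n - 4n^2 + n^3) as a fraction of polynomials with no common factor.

By polynomial division,
  n^5 - 7n^4 - 36n^3 + 284n^2 - 32n - 1344 = (n^2 - 3n - 32)(n^3 - 4n^2 - 16n + 64) + (44n^2 - 352n + 704)
  n^3 - 4n^2 - 16n + 64 = ((1/44)n + 1/11)(44n^2 - 352n + 704) + (0)
Last nonzero remainder: 44n^2 - 352n + 704. Dividing through by 44 gives the monic gcd n^2 - 8n + 16.
Cancel n^2 - 8n + 16 from numerator and denominator to get the reduced form.

(-84 - 44n + n^2 + n^3)/(4 + n)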